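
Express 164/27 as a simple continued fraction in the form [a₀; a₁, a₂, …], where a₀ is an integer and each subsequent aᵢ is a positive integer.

164 = 6·27 + 2, so a_0 = 6
27 = 13·2 + 1, so a_1 = 13
2 = 2·1 + 0, so a_2 = 2

[6; 13, 2]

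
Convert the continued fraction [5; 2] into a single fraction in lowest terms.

11/2

Build up convergents one term at a time:
a_0 = 5: 5/1
a_1 = 2: 11/2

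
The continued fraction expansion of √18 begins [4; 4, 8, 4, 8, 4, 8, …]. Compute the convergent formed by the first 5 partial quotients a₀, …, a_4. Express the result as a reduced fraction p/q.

Compute successive convergents:
a_0 = 4: 4/1
a_1 = 4: 17/4
a_2 = 8: 140/33
a_3 = 4: 577/136
a_4 = 8: 4756/1121

4756/1121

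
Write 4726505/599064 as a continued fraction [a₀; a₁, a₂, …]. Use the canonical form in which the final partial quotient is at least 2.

[7; 1, 8, 13, 5, 32, 15, 2]

Run the Euclidean algorithm, recording each quotient:
⌊4726505/599064⌋ = 7, remainder 533057
⌊599064/533057⌋ = 1, remainder 66007
⌊533057/66007⌋ = 8, remainder 5001
⌊66007/5001⌋ = 13, remainder 994
⌊5001/994⌋ = 5, remainder 31
⌊994/31⌋ = 32, remainder 2
⌊31/2⌋ = 15, remainder 1
⌊2/1⌋ = 2, remainder 0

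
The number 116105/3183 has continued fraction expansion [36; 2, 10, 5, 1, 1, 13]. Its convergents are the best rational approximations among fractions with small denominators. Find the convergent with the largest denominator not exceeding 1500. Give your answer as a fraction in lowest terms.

8572/235

a_0 = 36: 36/1  (≤ bound)
a_1 = 2: 73/2  (≤ bound)
a_2 = 10: 766/21  (≤ bound)
a_3 = 5: 3903/107  (≤ bound)
a_4 = 1: 4669/128  (≤ bound)
a_5 = 1: 8572/235  (≤ bound)
a_6 = 13: 116105/3183  (> 1500, stop)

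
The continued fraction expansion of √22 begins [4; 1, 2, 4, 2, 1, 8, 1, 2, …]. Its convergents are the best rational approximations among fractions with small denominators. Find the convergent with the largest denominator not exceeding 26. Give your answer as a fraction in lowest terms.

a_0 = 4: 4/1  (≤ bound)
a_1 = 1: 5/1  (≤ bound)
a_2 = 2: 14/3  (≤ bound)
a_3 = 4: 61/13  (≤ bound)
a_4 = 2: 136/29  (> 26, stop)

61/13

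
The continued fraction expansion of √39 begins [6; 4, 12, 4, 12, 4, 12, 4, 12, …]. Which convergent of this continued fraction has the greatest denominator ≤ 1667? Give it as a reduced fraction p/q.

a_0 = 6: 6/1  (≤ bound)
a_1 = 4: 25/4  (≤ bound)
a_2 = 12: 306/49  (≤ bound)
a_3 = 4: 1249/200  (≤ bound)
a_4 = 12: 15294/2449  (> 1667, stop)

1249/200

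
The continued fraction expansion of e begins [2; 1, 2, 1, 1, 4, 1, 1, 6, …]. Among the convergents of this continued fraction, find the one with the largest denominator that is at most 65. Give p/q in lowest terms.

106/39

List convergents until the denominator exceeds the bound:
a_0 = 2: 2/1  (≤ bound)
a_1 = 1: 3/1  (≤ bound)
a_2 = 2: 8/3  (≤ bound)
a_3 = 1: 11/4  (≤ bound)
a_4 = 1: 19/7  (≤ bound)
a_5 = 4: 87/32  (≤ bound)
a_6 = 1: 106/39  (≤ bound)
a_7 = 1: 193/71  (> 65, stop)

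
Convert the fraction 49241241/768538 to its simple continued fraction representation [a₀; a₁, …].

[64; 14, 45, 4, 1, 1, 44, 3]

Run the Euclidean algorithm, recording each quotient:
⌊49241241/768538⌋ = 64, remainder 54809
⌊768538/54809⌋ = 14, remainder 1212
⌊54809/1212⌋ = 45, remainder 269
⌊1212/269⌋ = 4, remainder 136
⌊269/136⌋ = 1, remainder 133
⌊136/133⌋ = 1, remainder 3
⌊133/3⌋ = 44, remainder 1
⌊3/1⌋ = 3, remainder 0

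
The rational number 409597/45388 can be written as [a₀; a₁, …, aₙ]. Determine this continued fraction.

[9; 41, 13, 3, 5, 5]

409597 = 9·45388 + 1105, so a_0 = 9
45388 = 41·1105 + 83, so a_1 = 41
1105 = 13·83 + 26, so a_2 = 13
83 = 3·26 + 5, so a_3 = 3
26 = 5·5 + 1, so a_4 = 5
5 = 5·1 + 0, so a_5 = 5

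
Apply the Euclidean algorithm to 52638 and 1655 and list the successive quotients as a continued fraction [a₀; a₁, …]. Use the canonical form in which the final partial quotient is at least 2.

[31; 1, 4, 7, 6, 2, 3]

Apply division with remainder until the remainder is 0:
52638 ÷ 1655 → quotient 31, remainder 1333
1655 ÷ 1333 → quotient 1, remainder 322
1333 ÷ 322 → quotient 4, remainder 45
322 ÷ 45 → quotient 7, remainder 7
45 ÷ 7 → quotient 6, remainder 3
7 ÷ 3 → quotient 2, remainder 1
3 ÷ 1 → quotient 3, remainder 0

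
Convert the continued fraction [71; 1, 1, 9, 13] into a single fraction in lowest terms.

17810/249

a_0 = 71: 71/1
a_1 = 1: 72/1
a_2 = 1: 143/2
a_3 = 9: 1359/19
a_4 = 13: 17810/249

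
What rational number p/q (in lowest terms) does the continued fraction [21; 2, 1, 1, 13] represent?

1455/68

Start with 13.
1 + 1/(13/1) = 1 + 1/13 = 14/13
1 + 1/(14/13) = 1 + 13/14 = 27/14
2 + 1/(27/14) = 2 + 14/27 = 68/27
21 + 1/(68/27) = 21 + 27/68 = 1455/68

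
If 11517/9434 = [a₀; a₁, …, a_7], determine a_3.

1

Run the Euclidean algorithm, recording each quotient:
11517 = 1·9434 + 2083, so a_0 = 1
9434 = 4·2083 + 1102, so a_1 = 4
2083 = 1·1102 + 981, so a_2 = 1
1102 = 1·981 + 121, so a_3 = 1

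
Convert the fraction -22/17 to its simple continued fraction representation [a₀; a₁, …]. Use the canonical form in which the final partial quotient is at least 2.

[-2; 1, 2, 2, 2]

Apply division with remainder until the remainder is 0:
-22 ÷ 17 → quotient -2, remainder 12
17 ÷ 12 → quotient 1, remainder 5
12 ÷ 5 → quotient 2, remainder 2
5 ÷ 2 → quotient 2, remainder 1
2 ÷ 1 → quotient 2, remainder 0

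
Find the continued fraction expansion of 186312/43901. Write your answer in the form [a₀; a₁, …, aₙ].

[4; 4, 10, 59, 2, 1, 1, 3]

Run the Euclidean algorithm, recording each quotient:
⌊186312/43901⌋ = 4, remainder 10708
⌊43901/10708⌋ = 4, remainder 1069
⌊10708/1069⌋ = 10, remainder 18
⌊1069/18⌋ = 59, remainder 7
⌊18/7⌋ = 2, remainder 4
⌊7/4⌋ = 1, remainder 3
⌊4/3⌋ = 1, remainder 1
⌊3/1⌋ = 3, remainder 0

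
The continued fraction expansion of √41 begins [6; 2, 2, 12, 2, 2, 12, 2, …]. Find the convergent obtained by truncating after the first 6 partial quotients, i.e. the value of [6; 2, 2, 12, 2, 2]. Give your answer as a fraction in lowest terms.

Start with 2.
2 + 1/(2/1) = 2 + 1/2 = 5/2
12 + 1/(5/2) = 12 + 2/5 = 62/5
2 + 1/(62/5) = 2 + 5/62 = 129/62
2 + 1/(129/62) = 2 + 62/129 = 320/129
6 + 1/(320/129) = 6 + 129/320 = 2049/320

2049/320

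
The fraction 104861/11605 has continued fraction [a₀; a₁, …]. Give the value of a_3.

8

Run the Euclidean algorithm, recording each quotient:
104861 = 9·11605 + 416, so a_0 = 9
11605 = 27·416 + 373, so a_1 = 27
416 = 1·373 + 43, so a_2 = 1
373 = 8·43 + 29, so a_3 = 8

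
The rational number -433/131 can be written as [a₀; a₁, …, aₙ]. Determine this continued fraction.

[-4; 1, 2, 3, 1, 1, 1, 3]

Repeatedly divide and take the remainder:
-433 ÷ 131 → quotient -4, remainder 91
131 ÷ 91 → quotient 1, remainder 40
91 ÷ 40 → quotient 2, remainder 11
40 ÷ 11 → quotient 3, remainder 7
11 ÷ 7 → quotient 1, remainder 4
7 ÷ 4 → quotient 1, remainder 3
4 ÷ 3 → quotient 1, remainder 1
3 ÷ 1 → quotient 3, remainder 0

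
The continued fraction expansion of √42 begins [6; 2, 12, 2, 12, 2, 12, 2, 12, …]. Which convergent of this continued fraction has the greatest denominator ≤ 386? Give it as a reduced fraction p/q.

a_0 = 6: 6/1  (≤ bound)
a_1 = 2: 13/2  (≤ bound)
a_2 = 12: 162/25  (≤ bound)
a_3 = 2: 337/52  (≤ bound)
a_4 = 12: 4206/649  (> 386, stop)

337/52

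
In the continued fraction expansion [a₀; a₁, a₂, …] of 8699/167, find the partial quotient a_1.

11

8699 ÷ 167 → quotient 52, remainder 15
167 ÷ 15 → quotient 11, remainder 2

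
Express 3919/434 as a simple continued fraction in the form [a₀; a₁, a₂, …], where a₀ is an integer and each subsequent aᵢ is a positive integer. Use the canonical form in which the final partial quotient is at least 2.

3919 ÷ 434 → quotient 9, remainder 13
434 ÷ 13 → quotient 33, remainder 5
13 ÷ 5 → quotient 2, remainder 3
5 ÷ 3 → quotient 1, remainder 2
3 ÷ 2 → quotient 1, remainder 1
2 ÷ 1 → quotient 2, remainder 0

[9; 33, 2, 1, 1, 2]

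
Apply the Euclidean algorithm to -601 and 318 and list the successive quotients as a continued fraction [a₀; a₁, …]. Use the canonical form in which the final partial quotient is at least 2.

⌊-601/318⌋ = -2, remainder 35
⌊318/35⌋ = 9, remainder 3
⌊35/3⌋ = 11, remainder 2
⌊3/2⌋ = 1, remainder 1
⌊2/1⌋ = 2, remainder 0

[-2; 9, 11, 1, 2]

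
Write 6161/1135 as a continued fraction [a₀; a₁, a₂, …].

6161 ÷ 1135 → quotient 5, remainder 486
1135 ÷ 486 → quotient 2, remainder 163
486 ÷ 163 → quotient 2, remainder 160
163 ÷ 160 → quotient 1, remainder 3
160 ÷ 3 → quotient 53, remainder 1
3 ÷ 1 → quotient 3, remainder 0

[5; 2, 2, 1, 53, 3]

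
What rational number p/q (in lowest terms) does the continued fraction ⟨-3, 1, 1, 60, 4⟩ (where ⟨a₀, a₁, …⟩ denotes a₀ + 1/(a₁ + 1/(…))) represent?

-1213/486

a_0 = -3: -3/1
a_1 = 1: -2/1
a_2 = 1: -5/2
a_3 = 60: -302/121
a_4 = 4: -1213/486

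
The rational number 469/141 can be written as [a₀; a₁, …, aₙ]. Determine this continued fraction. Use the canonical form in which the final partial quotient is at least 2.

469 ÷ 141 → quotient 3, remainder 46
141 ÷ 46 → quotient 3, remainder 3
46 ÷ 3 → quotient 15, remainder 1
3 ÷ 1 → quotient 3, remainder 0

[3; 3, 15, 3]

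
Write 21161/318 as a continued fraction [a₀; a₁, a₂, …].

Repeatedly divide and take the remainder:
⌊21161/318⌋ = 66, remainder 173
⌊318/173⌋ = 1, remainder 145
⌊173/145⌋ = 1, remainder 28
⌊145/28⌋ = 5, remainder 5
⌊28/5⌋ = 5, remainder 3
⌊5/3⌋ = 1, remainder 2
⌊3/2⌋ = 1, remainder 1
⌊2/1⌋ = 2, remainder 0

[66; 1, 1, 5, 5, 1, 1, 2]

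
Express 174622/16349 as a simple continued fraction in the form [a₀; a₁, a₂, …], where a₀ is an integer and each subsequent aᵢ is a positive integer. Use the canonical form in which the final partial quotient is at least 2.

⌊174622/16349⌋ = 10, remainder 11132
⌊16349/11132⌋ = 1, remainder 5217
⌊11132/5217⌋ = 2, remainder 698
⌊5217/698⌋ = 7, remainder 331
⌊698/331⌋ = 2, remainder 36
⌊331/36⌋ = 9, remainder 7
⌊36/7⌋ = 5, remainder 1
⌊7/1⌋ = 7, remainder 0

[10; 1, 2, 7, 2, 9, 5, 7]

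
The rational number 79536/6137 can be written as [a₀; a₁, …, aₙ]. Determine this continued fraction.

⌊79536/6137⌋ = 12, remainder 5892
⌊6137/5892⌋ = 1, remainder 245
⌊5892/245⌋ = 24, remainder 12
⌊245/12⌋ = 20, remainder 5
⌊12/5⌋ = 2, remainder 2
⌊5/2⌋ = 2, remainder 1
⌊2/1⌋ = 2, remainder 0

[12; 1, 24, 20, 2, 2, 2]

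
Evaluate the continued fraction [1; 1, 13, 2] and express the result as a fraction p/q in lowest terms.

a_0 = 1: 1/1
a_1 = 1: 2/1
a_2 = 13: 27/14
a_3 = 2: 56/29

56/29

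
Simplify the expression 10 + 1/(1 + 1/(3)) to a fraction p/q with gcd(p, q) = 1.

a_0 = 10: 10/1
a_1 = 1: 11/1
a_2 = 3: 43/4

43/4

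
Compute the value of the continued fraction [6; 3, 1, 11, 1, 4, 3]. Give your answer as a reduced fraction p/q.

5029/804

Start with 3.
4 + 1/(3/1) = 4 + 1/3 = 13/3
1 + 1/(13/3) = 1 + 3/13 = 16/13
11 + 1/(16/13) = 11 + 13/16 = 189/16
1 + 1/(189/16) = 1 + 16/189 = 205/189
3 + 1/(205/189) = 3 + 189/205 = 804/205
6 + 1/(804/205) = 6 + 205/804 = 5029/804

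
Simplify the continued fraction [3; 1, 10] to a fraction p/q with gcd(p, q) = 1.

Build up convergents one term at a time:
a_0 = 3: 3/1
a_1 = 1: 4/1
a_2 = 10: 43/11

43/11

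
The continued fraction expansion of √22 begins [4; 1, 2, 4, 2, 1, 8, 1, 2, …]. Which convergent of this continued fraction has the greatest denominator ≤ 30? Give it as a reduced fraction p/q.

136/29

a_0 = 4: 4/1  (≤ bound)
a_1 = 1: 5/1  (≤ bound)
a_2 = 2: 14/3  (≤ bound)
a_3 = 4: 61/13  (≤ bound)
a_4 = 2: 136/29  (≤ bound)
a_5 = 1: 197/42  (> 30, stop)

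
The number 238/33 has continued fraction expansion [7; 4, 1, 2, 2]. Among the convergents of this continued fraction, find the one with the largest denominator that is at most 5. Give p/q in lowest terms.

36/5

List convergents until the denominator exceeds the bound:
a_0 = 7: 7/1  (≤ bound)
a_1 = 4: 29/4  (≤ bound)
a_2 = 1: 36/5  (≤ bound)
a_3 = 2: 101/14  (> 5, stop)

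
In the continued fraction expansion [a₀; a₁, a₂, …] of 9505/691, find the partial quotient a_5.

1

⌊9505/691⌋ = 13, remainder 522
⌊691/522⌋ = 1, remainder 169
⌊522/169⌋ = 3, remainder 15
⌊169/15⌋ = 11, remainder 4
⌊15/4⌋ = 3, remainder 3
⌊4/3⌋ = 1, remainder 1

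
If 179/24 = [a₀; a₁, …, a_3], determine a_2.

⌊179/24⌋ = 7, remainder 11
⌊24/11⌋ = 2, remainder 2
⌊11/2⌋ = 5, remainder 1

5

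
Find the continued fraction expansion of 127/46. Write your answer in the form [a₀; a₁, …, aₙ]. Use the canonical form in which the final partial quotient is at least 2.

[2; 1, 3, 5, 2]

Repeatedly divide and take the remainder:
127 = 2·46 + 35, so a_0 = 2
46 = 1·35 + 11, so a_1 = 1
35 = 3·11 + 2, so a_2 = 3
11 = 5·2 + 1, so a_3 = 5
2 = 2·1 + 0, so a_4 = 2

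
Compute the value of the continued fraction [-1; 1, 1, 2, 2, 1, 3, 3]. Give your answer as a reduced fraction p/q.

Collapse the nested fraction from the inside out:
Start with 3.
3 + 1/(3/1) = 3 + 1/3 = 10/3
1 + 1/(10/3) = 1 + 3/10 = 13/10
2 + 1/(13/10) = 2 + 10/13 = 36/13
2 + 1/(36/13) = 2 + 13/36 = 85/36
1 + 1/(85/36) = 1 + 36/85 = 121/85
1 + 1/(121/85) = 1 + 85/121 = 206/121
-1 + 1/(206/121) = -1 + 121/206 = -85/206

-85/206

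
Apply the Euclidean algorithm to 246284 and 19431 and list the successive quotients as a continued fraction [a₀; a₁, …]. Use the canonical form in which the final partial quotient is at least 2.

246284 ÷ 19431 → quotient 12, remainder 13112
19431 ÷ 13112 → quotient 1, remainder 6319
13112 ÷ 6319 → quotient 2, remainder 474
6319 ÷ 474 → quotient 13, remainder 157
474 ÷ 157 → quotient 3, remainder 3
157 ÷ 3 → quotient 52, remainder 1
3 ÷ 1 → quotient 3, remainder 0

[12; 1, 2, 13, 3, 52, 3]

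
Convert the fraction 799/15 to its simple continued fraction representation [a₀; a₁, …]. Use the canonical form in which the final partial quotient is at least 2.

[53; 3, 1, 3]

⌊799/15⌋ = 53, remainder 4
⌊15/4⌋ = 3, remainder 3
⌊4/3⌋ = 1, remainder 1
⌊3/1⌋ = 3, remainder 0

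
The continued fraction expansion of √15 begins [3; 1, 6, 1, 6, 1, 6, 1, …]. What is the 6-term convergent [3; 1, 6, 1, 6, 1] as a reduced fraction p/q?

244/63

a_0 = 3: 3/1
a_1 = 1: 4/1
a_2 = 6: 27/7
a_3 = 1: 31/8
a_4 = 6: 213/55
a_5 = 1: 244/63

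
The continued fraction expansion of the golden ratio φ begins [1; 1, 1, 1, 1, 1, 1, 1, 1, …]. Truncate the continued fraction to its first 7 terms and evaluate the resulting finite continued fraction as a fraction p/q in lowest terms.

Compute successive convergents:
a_0 = 1: 1/1
a_1 = 1: 2/1
a_2 = 1: 3/2
a_3 = 1: 5/3
a_4 = 1: 8/5
a_5 = 1: 13/8
a_6 = 1: 21/13

21/13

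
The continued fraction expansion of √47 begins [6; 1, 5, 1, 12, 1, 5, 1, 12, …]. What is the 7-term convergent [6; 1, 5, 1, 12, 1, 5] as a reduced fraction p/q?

3942/575

Use the convergent recurrence hₖ = aₖ·hₖ₋₁ + hₖ₋₂ (and likewise for the denominators kₖ):
a_0 = 6: 6/1
a_1 = 1: 7/1
a_2 = 5: 41/6
a_3 = 1: 48/7
a_4 = 12: 617/90
a_5 = 1: 665/97
a_6 = 5: 3942/575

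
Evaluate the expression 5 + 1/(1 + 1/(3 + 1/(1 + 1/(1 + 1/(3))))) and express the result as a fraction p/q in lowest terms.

Start with 3.
1 + 1/(3/1) = 1 + 1/3 = 4/3
1 + 1/(4/3) = 1 + 3/4 = 7/4
3 + 1/(7/4) = 3 + 4/7 = 25/7
1 + 1/(25/7) = 1 + 7/25 = 32/25
5 + 1/(32/25) = 5 + 25/32 = 185/32

185/32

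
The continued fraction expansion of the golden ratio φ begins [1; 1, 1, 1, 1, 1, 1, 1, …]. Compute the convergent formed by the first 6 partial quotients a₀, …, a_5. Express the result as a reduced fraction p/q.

13/8

Start with 1.
1 + 1/(1/1) = 1 + 1/1 = 2/1
1 + 1/(2/1) = 1 + 1/2 = 3/2
1 + 1/(3/2) = 1 + 2/3 = 5/3
1 + 1/(5/3) = 1 + 3/5 = 8/5
1 + 1/(8/5) = 1 + 5/8 = 13/8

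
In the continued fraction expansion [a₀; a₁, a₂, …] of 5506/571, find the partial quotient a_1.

5506 = 9·571 + 367, so a_0 = 9
571 = 1·367 + 204, so a_1 = 1

1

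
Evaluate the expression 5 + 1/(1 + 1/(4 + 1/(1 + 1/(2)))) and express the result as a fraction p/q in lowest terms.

Build up convergents one term at a time:
a_0 = 5: 5/1
a_1 = 1: 6/1
a_2 = 4: 29/5
a_3 = 1: 35/6
a_4 = 2: 99/17

99/17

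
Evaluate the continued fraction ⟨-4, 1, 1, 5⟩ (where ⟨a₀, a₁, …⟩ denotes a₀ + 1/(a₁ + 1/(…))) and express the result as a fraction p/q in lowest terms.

Start with 5.
1 + 1/(5/1) = 1 + 1/5 = 6/5
1 + 1/(6/5) = 1 + 5/6 = 11/6
-4 + 1/(11/6) = -4 + 6/11 = -38/11

-38/11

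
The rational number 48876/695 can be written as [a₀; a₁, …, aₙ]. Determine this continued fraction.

[70; 3, 13, 3, 2, 2]

48876 = 70·695 + 226, so a_0 = 70
695 = 3·226 + 17, so a_1 = 3
226 = 13·17 + 5, so a_2 = 13
17 = 3·5 + 2, so a_3 = 3
5 = 2·2 + 1, so a_4 = 2
2 = 2·1 + 0, so a_5 = 2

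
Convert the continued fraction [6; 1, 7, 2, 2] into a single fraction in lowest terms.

a_0 = 6: 6/1
a_1 = 1: 7/1
a_2 = 7: 55/8
a_3 = 2: 117/17
a_4 = 2: 289/42

289/42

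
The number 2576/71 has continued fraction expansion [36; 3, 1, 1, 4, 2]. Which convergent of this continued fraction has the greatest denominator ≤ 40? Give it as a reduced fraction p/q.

a_0 = 36: 36/1  (≤ bound)
a_1 = 3: 109/3  (≤ bound)
a_2 = 1: 145/4  (≤ bound)
a_3 = 1: 254/7  (≤ bound)
a_4 = 4: 1161/32  (≤ bound)
a_5 = 2: 2576/71  (> 40, stop)

1161/32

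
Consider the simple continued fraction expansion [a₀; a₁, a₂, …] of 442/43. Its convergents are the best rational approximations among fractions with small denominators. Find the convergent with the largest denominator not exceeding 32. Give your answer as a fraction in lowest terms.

185/18

List convergents until the denominator exceeds the bound:
a_0 = 10: 10/1  (≤ bound)
a_1 = 3: 31/3  (≤ bound)
a_2 = 1: 41/4  (≤ bound)
a_3 = 1: 72/7  (≤ bound)
a_4 = 2: 185/18  (≤ bound)
a_5 = 2: 442/43  (> 32, stop)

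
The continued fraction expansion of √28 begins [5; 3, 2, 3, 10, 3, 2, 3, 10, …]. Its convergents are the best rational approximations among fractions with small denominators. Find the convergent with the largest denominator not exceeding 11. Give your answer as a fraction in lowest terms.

a_0 = 5: 5/1  (≤ bound)
a_1 = 3: 16/3  (≤ bound)
a_2 = 2: 37/7  (≤ bound)
a_3 = 3: 127/24  (> 11, stop)

37/7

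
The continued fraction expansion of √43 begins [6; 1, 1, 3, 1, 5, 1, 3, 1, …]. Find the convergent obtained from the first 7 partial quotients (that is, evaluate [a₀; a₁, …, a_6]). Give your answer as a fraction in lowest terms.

400/61

a_0 = 6: 6/1
a_1 = 1: 7/1
a_2 = 1: 13/2
a_3 = 3: 46/7
a_4 = 1: 59/9
a_5 = 5: 341/52
a_6 = 1: 400/61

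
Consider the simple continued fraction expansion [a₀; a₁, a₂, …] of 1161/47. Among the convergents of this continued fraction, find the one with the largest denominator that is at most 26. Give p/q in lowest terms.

List convergents until the denominator exceeds the bound:
a_0 = 24: 24/1  (≤ bound)
a_1 = 1: 25/1  (≤ bound)
a_2 = 2: 74/3  (≤ bound)
a_3 = 2: 173/7  (≤ bound)
a_4 = 1: 247/10  (≤ bound)
a_5 = 4: 1161/47  (> 26, stop)

247/10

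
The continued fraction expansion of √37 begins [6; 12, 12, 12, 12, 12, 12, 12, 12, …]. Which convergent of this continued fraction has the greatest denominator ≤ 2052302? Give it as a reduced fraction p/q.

1555849/255780

a_0 = 6: 6/1  (≤ bound)
a_1 = 12: 73/12  (≤ bound)
a_2 = 12: 882/145  (≤ bound)
a_3 = 12: 10657/1752  (≤ bound)
a_4 = 12: 128766/21169  (≤ bound)
a_5 = 12: 1555849/255780  (≤ bound)
a_6 = 12: 18798954/3090529  (> 2052302, stop)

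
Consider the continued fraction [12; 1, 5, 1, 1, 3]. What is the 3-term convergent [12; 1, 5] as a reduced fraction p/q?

Start with 5.
1 + 1/(5/1) = 1 + 1/5 = 6/5
12 + 1/(6/5) = 12 + 5/6 = 77/6

77/6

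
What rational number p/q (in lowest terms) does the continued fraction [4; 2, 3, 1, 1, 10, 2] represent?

a_0 = 4: 4/1
a_1 = 2: 9/2
a_2 = 3: 31/7
a_3 = 1: 40/9
a_4 = 1: 71/16
a_5 = 10: 750/169
a_6 = 2: 1571/354

1571/354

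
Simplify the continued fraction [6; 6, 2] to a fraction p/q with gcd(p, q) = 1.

80/13

Start with 2.
6 + 1/(2/1) = 6 + 1/2 = 13/2
6 + 1/(13/2) = 6 + 2/13 = 80/13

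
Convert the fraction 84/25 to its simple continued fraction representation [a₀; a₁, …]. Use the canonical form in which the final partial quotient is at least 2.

84 = 3·25 + 9, so a_0 = 3
25 = 2·9 + 7, so a_1 = 2
9 = 1·7 + 2, so a_2 = 1
7 = 3·2 + 1, so a_3 = 3
2 = 2·1 + 0, so a_4 = 2

[3; 2, 1, 3, 2]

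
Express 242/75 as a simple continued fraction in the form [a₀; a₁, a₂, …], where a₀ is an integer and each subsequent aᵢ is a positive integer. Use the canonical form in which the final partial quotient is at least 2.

[3; 4, 2, 2, 3]

⌊242/75⌋ = 3, remainder 17
⌊75/17⌋ = 4, remainder 7
⌊17/7⌋ = 2, remainder 3
⌊7/3⌋ = 2, remainder 1
⌊3/1⌋ = 3, remainder 0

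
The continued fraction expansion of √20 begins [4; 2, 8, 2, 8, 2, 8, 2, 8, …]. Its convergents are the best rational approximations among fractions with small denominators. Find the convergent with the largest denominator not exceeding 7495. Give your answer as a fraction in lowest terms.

24476/5473

List convergents until the denominator exceeds the bound:
a_0 = 4: 4/1  (≤ bound)
a_1 = 2: 9/2  (≤ bound)
a_2 = 8: 76/17  (≤ bound)
a_3 = 2: 161/36  (≤ bound)
a_4 = 8: 1364/305  (≤ bound)
a_5 = 2: 2889/646  (≤ bound)
a_6 = 8: 24476/5473  (≤ bound)
a_7 = 2: 51841/11592  (> 7495, stop)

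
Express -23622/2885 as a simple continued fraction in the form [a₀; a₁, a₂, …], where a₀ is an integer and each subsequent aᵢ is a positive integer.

[-9; 1, 4, 3, 10, 3, 2, 2]

-23622 = -9·2885 + 2343, so a_0 = -9
2885 = 1·2343 + 542, so a_1 = 1
2343 = 4·542 + 175, so a_2 = 4
542 = 3·175 + 17, so a_3 = 3
175 = 10·17 + 5, so a_4 = 10
17 = 3·5 + 2, so a_5 = 3
5 = 2·2 + 1, so a_6 = 2
2 = 2·1 + 0, so a_7 = 2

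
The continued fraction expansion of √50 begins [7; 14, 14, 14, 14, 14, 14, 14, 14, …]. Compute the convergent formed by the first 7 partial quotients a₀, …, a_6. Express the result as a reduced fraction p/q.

54608393/7722793

a_0 = 7: 7/1
a_1 = 14: 99/14
a_2 = 14: 1393/197
a_3 = 14: 19601/2772
a_4 = 14: 275807/39005
a_5 = 14: 3880899/548842
a_6 = 14: 54608393/7722793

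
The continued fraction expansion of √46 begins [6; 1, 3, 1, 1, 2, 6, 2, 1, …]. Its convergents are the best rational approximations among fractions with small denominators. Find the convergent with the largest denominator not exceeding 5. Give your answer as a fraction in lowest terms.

List convergents until the denominator exceeds the bound:
a_0 = 6: 6/1  (≤ bound)
a_1 = 1: 7/1  (≤ bound)
a_2 = 3: 27/4  (≤ bound)
a_3 = 1: 34/5  (≤ bound)
a_4 = 1: 61/9  (> 5, stop)

34/5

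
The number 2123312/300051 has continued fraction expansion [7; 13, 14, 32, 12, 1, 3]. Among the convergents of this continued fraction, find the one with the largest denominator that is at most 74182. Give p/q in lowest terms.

499679/70611

a_0 = 7: 7/1  (≤ bound)
a_1 = 13: 92/13  (≤ bound)
a_2 = 14: 1295/183  (≤ bound)
a_3 = 32: 41532/5869  (≤ bound)
a_4 = 12: 499679/70611  (≤ bound)
a_5 = 1: 541211/76480  (> 74182, stop)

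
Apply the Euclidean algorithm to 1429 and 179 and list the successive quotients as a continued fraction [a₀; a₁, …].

[7; 1, 58, 1, 2]

⌊1429/179⌋ = 7, remainder 176
⌊179/176⌋ = 1, remainder 3
⌊176/3⌋ = 58, remainder 2
⌊3/2⌋ = 1, remainder 1
⌊2/1⌋ = 2, remainder 0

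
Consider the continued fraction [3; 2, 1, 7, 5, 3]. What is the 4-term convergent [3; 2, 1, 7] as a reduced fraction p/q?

77/23

Start with 7.
1 + 1/(7/1) = 1 + 1/7 = 8/7
2 + 1/(8/7) = 2 + 7/8 = 23/8
3 + 1/(23/8) = 3 + 8/23 = 77/23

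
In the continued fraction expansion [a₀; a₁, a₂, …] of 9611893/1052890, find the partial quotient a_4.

1

9611893 ÷ 1052890 → quotient 9, remainder 135883
1052890 ÷ 135883 → quotient 7, remainder 101709
135883 ÷ 101709 → quotient 1, remainder 34174
101709 ÷ 34174 → quotient 2, remainder 33361
34174 ÷ 33361 → quotient 1, remainder 813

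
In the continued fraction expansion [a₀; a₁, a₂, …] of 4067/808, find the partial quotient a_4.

Run the Euclidean algorithm, recording each quotient:
4067 ÷ 808 → quotient 5, remainder 27
808 ÷ 27 → quotient 29, remainder 25
27 ÷ 25 → quotient 1, remainder 2
25 ÷ 2 → quotient 12, remainder 1
2 ÷ 1 → quotient 2, remainder 0

2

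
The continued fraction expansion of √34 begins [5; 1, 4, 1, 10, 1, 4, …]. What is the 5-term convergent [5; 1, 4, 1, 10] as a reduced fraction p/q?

379/65

Start with 10.
1 + 1/(10/1) = 1 + 1/10 = 11/10
4 + 1/(11/10) = 4 + 10/11 = 54/11
1 + 1/(54/11) = 1 + 11/54 = 65/54
5 + 1/(65/54) = 5 + 54/65 = 379/65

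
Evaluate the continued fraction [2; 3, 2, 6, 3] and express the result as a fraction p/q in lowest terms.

Start with 3.
6 + 1/(3/1) = 6 + 1/3 = 19/3
2 + 1/(19/3) = 2 + 3/19 = 41/19
3 + 1/(41/19) = 3 + 19/41 = 142/41
2 + 1/(142/41) = 2 + 41/142 = 325/142

325/142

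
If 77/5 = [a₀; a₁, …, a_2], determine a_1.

2

77 = 15·5 + 2, so a_0 = 15
5 = 2·2 + 1, so a_1 = 2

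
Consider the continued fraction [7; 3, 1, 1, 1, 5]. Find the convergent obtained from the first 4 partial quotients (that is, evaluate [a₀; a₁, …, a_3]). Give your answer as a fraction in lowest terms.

51/7

Collapse the nested fraction from the inside out:
Start with 1.
1 + 1/(1/1) = 1 + 1/1 = 2/1
3 + 1/(2/1) = 3 + 1/2 = 7/2
7 + 1/(7/2) = 7 + 2/7 = 51/7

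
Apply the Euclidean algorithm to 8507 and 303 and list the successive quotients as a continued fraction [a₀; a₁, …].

Repeatedly divide and take the remainder:
⌊8507/303⌋ = 28, remainder 23
⌊303/23⌋ = 13, remainder 4
⌊23/4⌋ = 5, remainder 3
⌊4/3⌋ = 1, remainder 1
⌊3/1⌋ = 3, remainder 0

[28; 13, 5, 1, 3]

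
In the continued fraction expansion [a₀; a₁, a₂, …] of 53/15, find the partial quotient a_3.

7

53 = 3·15 + 8, so a_0 = 3
15 = 1·8 + 7, so a_1 = 1
8 = 1·7 + 1, so a_2 = 1
7 = 7·1 + 0, so a_3 = 7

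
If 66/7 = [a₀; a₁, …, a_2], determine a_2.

3

Repeatedly divide and take the remainder:
66 ÷ 7 → quotient 9, remainder 3
7 ÷ 3 → quotient 2, remainder 1
3 ÷ 1 → quotient 3, remainder 0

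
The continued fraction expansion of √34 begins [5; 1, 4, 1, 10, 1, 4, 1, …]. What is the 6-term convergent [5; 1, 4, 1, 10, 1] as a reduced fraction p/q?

414/71

a_0 = 5: 5/1
a_1 = 1: 6/1
a_2 = 4: 29/5
a_3 = 1: 35/6
a_4 = 10: 379/65
a_5 = 1: 414/71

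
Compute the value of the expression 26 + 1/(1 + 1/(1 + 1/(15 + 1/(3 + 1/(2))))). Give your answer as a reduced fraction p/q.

Collapse the nested fraction from the inside out:
Start with 2.
3 + 1/(2/1) = 3 + 1/2 = 7/2
15 + 1/(7/2) = 15 + 2/7 = 107/7
1 + 1/(107/7) = 1 + 7/107 = 114/107
1 + 1/(114/107) = 1 + 107/114 = 221/114
26 + 1/(221/114) = 26 + 114/221 = 5860/221

5860/221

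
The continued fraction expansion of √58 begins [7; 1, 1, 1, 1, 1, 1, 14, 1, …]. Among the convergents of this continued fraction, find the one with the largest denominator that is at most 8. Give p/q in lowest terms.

a_0 = 7: 7/1  (≤ bound)
a_1 = 1: 8/1  (≤ bound)
a_2 = 1: 15/2  (≤ bound)
a_3 = 1: 23/3  (≤ bound)
a_4 = 1: 38/5  (≤ bound)
a_5 = 1: 61/8  (≤ bound)
a_6 = 1: 99/13  (> 8, stop)

61/8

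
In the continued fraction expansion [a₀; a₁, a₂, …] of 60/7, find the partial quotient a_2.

Run the Euclidean algorithm, recording each quotient:
60 ÷ 7 → quotient 8, remainder 4
7 ÷ 4 → quotient 1, remainder 3
4 ÷ 3 → quotient 1, remainder 1

1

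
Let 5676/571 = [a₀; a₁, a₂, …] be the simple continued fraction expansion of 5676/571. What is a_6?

5676 ÷ 571 → quotient 9, remainder 537
571 ÷ 537 → quotient 1, remainder 34
537 ÷ 34 → quotient 15, remainder 27
34 ÷ 27 → quotient 1, remainder 7
27 ÷ 7 → quotient 3, remainder 6
7 ÷ 6 → quotient 1, remainder 1
6 ÷ 1 → quotient 6, remainder 0

6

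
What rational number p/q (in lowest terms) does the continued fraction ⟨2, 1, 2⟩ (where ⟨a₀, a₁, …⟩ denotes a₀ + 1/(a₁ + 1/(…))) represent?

Starting at the tail and folding back:
Start with 2.
1 + 1/(2/1) = 1 + 1/2 = 3/2
2 + 1/(3/2) = 2 + 2/3 = 8/3

8/3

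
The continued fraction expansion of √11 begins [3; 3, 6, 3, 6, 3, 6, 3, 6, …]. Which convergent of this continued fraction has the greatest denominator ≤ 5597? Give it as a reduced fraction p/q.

3970/1197

List convergents until the denominator exceeds the bound:
a_0 = 3: 3/1  (≤ bound)
a_1 = 3: 10/3  (≤ bound)
a_2 = 6: 63/19  (≤ bound)
a_3 = 3: 199/60  (≤ bound)
a_4 = 6: 1257/379  (≤ bound)
a_5 = 3: 3970/1197  (≤ bound)
a_6 = 6: 25077/7561  (> 5597, stop)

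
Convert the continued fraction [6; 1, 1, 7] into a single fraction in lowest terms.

98/15

Start with 7.
1 + 1/(7/1) = 1 + 1/7 = 8/7
1 + 1/(8/7) = 1 + 7/8 = 15/8
6 + 1/(15/8) = 6 + 8/15 = 98/15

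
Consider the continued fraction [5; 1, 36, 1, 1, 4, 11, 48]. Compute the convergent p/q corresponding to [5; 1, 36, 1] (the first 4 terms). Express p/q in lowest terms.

227/38

a_0 = 5: 5/1
a_1 = 1: 6/1
a_2 = 36: 221/37
a_3 = 1: 227/38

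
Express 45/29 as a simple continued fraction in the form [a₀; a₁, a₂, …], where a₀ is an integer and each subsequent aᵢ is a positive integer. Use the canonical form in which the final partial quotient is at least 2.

[1; 1, 1, 4, 3]

Repeatedly divide and take the remainder:
45 ÷ 29 → quotient 1, remainder 16
29 ÷ 16 → quotient 1, remainder 13
16 ÷ 13 → quotient 1, remainder 3
13 ÷ 3 → quotient 4, remainder 1
3 ÷ 1 → quotient 3, remainder 0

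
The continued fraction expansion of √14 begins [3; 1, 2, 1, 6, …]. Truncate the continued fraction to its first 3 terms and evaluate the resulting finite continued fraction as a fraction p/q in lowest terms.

11/3

Start with 2.
1 + 1/(2/1) = 1 + 1/2 = 3/2
3 + 1/(3/2) = 3 + 2/3 = 11/3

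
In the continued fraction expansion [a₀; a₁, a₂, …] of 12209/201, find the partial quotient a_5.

Run the Euclidean algorithm, recording each quotient:
12209 ÷ 201 → quotient 60, remainder 149
201 ÷ 149 → quotient 1, remainder 52
149 ÷ 52 → quotient 2, remainder 45
52 ÷ 45 → quotient 1, remainder 7
45 ÷ 7 → quotient 6, remainder 3
7 ÷ 3 → quotient 2, remainder 1

2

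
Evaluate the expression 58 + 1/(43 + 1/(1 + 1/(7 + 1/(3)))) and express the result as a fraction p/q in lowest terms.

63651/1097

a_0 = 58: 58/1
a_1 = 43: 2495/43
a_2 = 1: 2553/44
a_3 = 7: 20366/351
a_4 = 3: 63651/1097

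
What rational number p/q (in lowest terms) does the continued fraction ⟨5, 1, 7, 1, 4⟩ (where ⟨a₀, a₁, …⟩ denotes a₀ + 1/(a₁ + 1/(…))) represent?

259/44

a_0 = 5: 5/1
a_1 = 1: 6/1
a_2 = 7: 47/8
a_3 = 1: 53/9
a_4 = 4: 259/44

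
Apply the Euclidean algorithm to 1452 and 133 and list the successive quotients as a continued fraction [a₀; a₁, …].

⌊1452/133⌋ = 10, remainder 122
⌊133/122⌋ = 1, remainder 11
⌊122/11⌋ = 11, remainder 1
⌊11/1⌋ = 11, remainder 0

[10; 1, 11, 11]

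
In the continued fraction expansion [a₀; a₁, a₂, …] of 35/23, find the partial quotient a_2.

35 ÷ 23 → quotient 1, remainder 12
23 ÷ 12 → quotient 1, remainder 11
12 ÷ 11 → quotient 1, remainder 1

1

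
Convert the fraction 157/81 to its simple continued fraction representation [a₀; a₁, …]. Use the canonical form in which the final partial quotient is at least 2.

Repeatedly divide and take the remainder:
157 = 1·81 + 76, so a_0 = 1
81 = 1·76 + 5, so a_1 = 1
76 = 15·5 + 1, so a_2 = 15
5 = 5·1 + 0, so a_3 = 5

[1; 1, 15, 5]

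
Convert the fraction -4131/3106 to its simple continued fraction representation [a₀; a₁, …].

[-2; 1, 2, 33, 15, 2]

-4131 ÷ 3106 → quotient -2, remainder 2081
3106 ÷ 2081 → quotient 1, remainder 1025
2081 ÷ 1025 → quotient 2, remainder 31
1025 ÷ 31 → quotient 33, remainder 2
31 ÷ 2 → quotient 15, remainder 1
2 ÷ 1 → quotient 2, remainder 0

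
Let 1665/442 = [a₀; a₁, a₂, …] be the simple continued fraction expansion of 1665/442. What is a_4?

2

Apply division with remainder until the remainder is 0:
1665 ÷ 442 → quotient 3, remainder 339
442 ÷ 339 → quotient 1, remainder 103
339 ÷ 103 → quotient 3, remainder 30
103 ÷ 30 → quotient 3, remainder 13
30 ÷ 13 → quotient 2, remainder 4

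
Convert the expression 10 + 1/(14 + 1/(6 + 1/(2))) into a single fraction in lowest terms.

Start with 2.
6 + 1/(2/1) = 6 + 1/2 = 13/2
14 + 1/(13/2) = 14 + 2/13 = 184/13
10 + 1/(184/13) = 10 + 13/184 = 1853/184

1853/184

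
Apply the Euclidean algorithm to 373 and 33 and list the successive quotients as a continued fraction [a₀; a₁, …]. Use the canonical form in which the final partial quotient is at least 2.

[11; 3, 3, 3]

373 = 11·33 + 10, so a_0 = 11
33 = 3·10 + 3, so a_1 = 3
10 = 3·3 + 1, so a_2 = 3
3 = 3·1 + 0, so a_3 = 3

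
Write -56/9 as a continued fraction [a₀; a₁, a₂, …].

⌊-56/9⌋ = -7, remainder 7
⌊9/7⌋ = 1, remainder 2
⌊7/2⌋ = 3, remainder 1
⌊2/1⌋ = 2, remainder 0

[-7; 1, 3, 2]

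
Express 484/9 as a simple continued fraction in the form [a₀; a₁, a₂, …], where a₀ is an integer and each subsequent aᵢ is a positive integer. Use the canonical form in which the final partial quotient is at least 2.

[53; 1, 3, 2]

484 ÷ 9 → quotient 53, remainder 7
9 ÷ 7 → quotient 1, remainder 2
7 ÷ 2 → quotient 3, remainder 1
2 ÷ 1 → quotient 2, remainder 0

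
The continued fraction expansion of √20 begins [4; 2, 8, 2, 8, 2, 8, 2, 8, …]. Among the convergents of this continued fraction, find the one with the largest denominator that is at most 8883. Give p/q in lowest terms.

a_0 = 4: 4/1  (≤ bound)
a_1 = 2: 9/2  (≤ bound)
a_2 = 8: 76/17  (≤ bound)
a_3 = 2: 161/36  (≤ bound)
a_4 = 8: 1364/305  (≤ bound)
a_5 = 2: 2889/646  (≤ bound)
a_6 = 8: 24476/5473  (≤ bound)
a_7 = 2: 51841/11592  (> 8883, stop)

24476/5473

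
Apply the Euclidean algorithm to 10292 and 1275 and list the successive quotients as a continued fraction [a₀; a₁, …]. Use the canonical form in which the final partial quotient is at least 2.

[8; 13, 1, 6, 13]

10292 ÷ 1275 → quotient 8, remainder 92
1275 ÷ 92 → quotient 13, remainder 79
92 ÷ 79 → quotient 1, remainder 13
79 ÷ 13 → quotient 6, remainder 1
13 ÷ 1 → quotient 13, remainder 0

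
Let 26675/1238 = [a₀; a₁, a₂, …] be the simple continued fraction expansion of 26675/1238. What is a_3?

4

26675 ÷ 1238 → quotient 21, remainder 677
1238 ÷ 677 → quotient 1, remainder 561
677 ÷ 561 → quotient 1, remainder 116
561 ÷ 116 → quotient 4, remainder 97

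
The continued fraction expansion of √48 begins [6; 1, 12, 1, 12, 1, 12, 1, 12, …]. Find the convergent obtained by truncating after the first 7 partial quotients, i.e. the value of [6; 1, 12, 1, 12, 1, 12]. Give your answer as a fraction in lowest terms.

17466/2521

Start with 12.
1 + 1/(12/1) = 1 + 1/12 = 13/12
12 + 1/(13/12) = 12 + 12/13 = 168/13
1 + 1/(168/13) = 1 + 13/168 = 181/168
12 + 1/(181/168) = 12 + 168/181 = 2340/181
1 + 1/(2340/181) = 1 + 181/2340 = 2521/2340
6 + 1/(2521/2340) = 6 + 2340/2521 = 17466/2521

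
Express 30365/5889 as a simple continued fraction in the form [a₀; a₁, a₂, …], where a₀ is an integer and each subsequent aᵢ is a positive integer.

Apply division with remainder until the remainder is 0:
30365 ÷ 5889 → quotient 5, remainder 920
5889 ÷ 920 → quotient 6, remainder 369
920 ÷ 369 → quotient 2, remainder 182
369 ÷ 182 → quotient 2, remainder 5
182 ÷ 5 → quotient 36, remainder 2
5 ÷ 2 → quotient 2, remainder 1
2 ÷ 1 → quotient 2, remainder 0

[5; 6, 2, 2, 36, 2, 2]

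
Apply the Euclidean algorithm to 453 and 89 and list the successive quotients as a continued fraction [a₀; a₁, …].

[5; 11, 8]

Run the Euclidean algorithm, recording each quotient:
453 ÷ 89 → quotient 5, remainder 8
89 ÷ 8 → quotient 11, remainder 1
8 ÷ 1 → quotient 8, remainder 0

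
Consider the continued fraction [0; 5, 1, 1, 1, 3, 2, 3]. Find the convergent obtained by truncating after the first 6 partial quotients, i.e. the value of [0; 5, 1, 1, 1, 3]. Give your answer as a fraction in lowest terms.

Compute successive convergents:
a_0 = 0: 0/1
a_1 = 5: 1/5
a_2 = 1: 1/6
a_3 = 1: 2/11
a_4 = 1: 3/17
a_5 = 3: 11/62

11/62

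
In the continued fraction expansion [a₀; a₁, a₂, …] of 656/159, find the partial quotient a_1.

⌊656/159⌋ = 4, remainder 20
⌊159/20⌋ = 7, remainder 19

7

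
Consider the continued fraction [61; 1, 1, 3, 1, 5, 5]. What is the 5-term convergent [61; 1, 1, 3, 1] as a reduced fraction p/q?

a_0 = 61: 61/1
a_1 = 1: 62/1
a_2 = 1: 123/2
a_3 = 3: 431/7
a_4 = 1: 554/9

554/9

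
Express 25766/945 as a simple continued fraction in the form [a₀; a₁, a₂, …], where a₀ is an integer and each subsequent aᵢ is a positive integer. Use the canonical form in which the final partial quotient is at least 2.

⌊25766/945⌋ = 27, remainder 251
⌊945/251⌋ = 3, remainder 192
⌊251/192⌋ = 1, remainder 59
⌊192/59⌋ = 3, remainder 15
⌊59/15⌋ = 3, remainder 14
⌊15/14⌋ = 1, remainder 1
⌊14/1⌋ = 14, remainder 0

[27; 3, 1, 3, 3, 1, 14]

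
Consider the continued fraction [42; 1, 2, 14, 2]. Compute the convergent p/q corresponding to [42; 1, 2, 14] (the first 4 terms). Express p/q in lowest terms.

1835/43

Build up convergents one term at a time:
a_0 = 42: 42/1
a_1 = 1: 43/1
a_2 = 2: 128/3
a_3 = 14: 1835/43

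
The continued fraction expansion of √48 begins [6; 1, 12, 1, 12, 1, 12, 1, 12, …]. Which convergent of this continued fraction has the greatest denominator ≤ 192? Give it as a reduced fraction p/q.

a_0 = 6: 6/1  (≤ bound)
a_1 = 1: 7/1  (≤ bound)
a_2 = 12: 90/13  (≤ bound)
a_3 = 1: 97/14  (≤ bound)
a_4 = 12: 1254/181  (≤ bound)
a_5 = 1: 1351/195  (> 192, stop)

1254/181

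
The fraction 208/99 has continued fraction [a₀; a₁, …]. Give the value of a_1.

9

208 = 2·99 + 10, so a_0 = 2
99 = 9·10 + 9, so a_1 = 9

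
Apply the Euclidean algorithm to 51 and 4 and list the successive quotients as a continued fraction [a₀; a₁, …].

[12; 1, 3]

Run the Euclidean algorithm, recording each quotient:
51 ÷ 4 → quotient 12, remainder 3
4 ÷ 3 → quotient 1, remainder 1
3 ÷ 1 → quotient 3, remainder 0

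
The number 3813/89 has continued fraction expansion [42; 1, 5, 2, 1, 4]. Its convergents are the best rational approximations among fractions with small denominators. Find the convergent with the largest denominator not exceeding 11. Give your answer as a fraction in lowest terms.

a_0 = 42: 42/1  (≤ bound)
a_1 = 1: 43/1  (≤ bound)
a_2 = 5: 257/6  (≤ bound)
a_3 = 2: 557/13  (> 11, stop)

257/6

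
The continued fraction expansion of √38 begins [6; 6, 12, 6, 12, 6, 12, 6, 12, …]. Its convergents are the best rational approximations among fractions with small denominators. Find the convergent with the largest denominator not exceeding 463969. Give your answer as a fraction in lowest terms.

List convergents until the denominator exceeds the bound:
a_0 = 6: 6/1  (≤ bound)
a_1 = 6: 37/6  (≤ bound)
a_2 = 12: 450/73  (≤ bound)
a_3 = 6: 2737/444  (≤ bound)
a_4 = 12: 33294/5401  (≤ bound)
a_5 = 6: 202501/32850  (≤ bound)
a_6 = 12: 2463306/399601  (≤ bound)
a_7 = 6: 14982337/2430456  (> 463969, stop)

2463306/399601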